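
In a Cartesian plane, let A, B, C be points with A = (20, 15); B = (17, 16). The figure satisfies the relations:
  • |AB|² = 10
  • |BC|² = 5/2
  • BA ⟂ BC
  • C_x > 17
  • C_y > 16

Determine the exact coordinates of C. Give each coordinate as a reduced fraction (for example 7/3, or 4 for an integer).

C = (35/2, 35/2)

1. C_x = 35/2  [[BA ⟂ BC ⇒ 3x-1y-35=0] ∩ [|C−(17, 16)|²=5/2]]
2. C_y = 35/2  [[BA ⟂ BC ⇒ 3x-1y-35=0] ∩ [|C−(17, 16)|²=5/2]]
   so C = (35/2, 35/2)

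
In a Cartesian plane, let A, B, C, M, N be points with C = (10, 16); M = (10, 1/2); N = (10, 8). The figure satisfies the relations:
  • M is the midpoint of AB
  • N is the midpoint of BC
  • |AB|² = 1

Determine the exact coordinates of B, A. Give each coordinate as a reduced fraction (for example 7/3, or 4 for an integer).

1. B_x = 10  [B = 2·N−C = 2·(10, 8)−(10, 16)]
2. B_y = 0  [B = 2·N−C = 2·(10, 8)−(10, 16)]
   so B = (10, 0)
3. A_x = 10  [A = 2·M−B = 2·(10, 1/2)−(10, 0)]
4. A_y = 1  [A = 2·M−B = 2·(10, 1/2)−(10, 0)]
   so A = (10, 1)

B = (10, 0)
A = (10, 1)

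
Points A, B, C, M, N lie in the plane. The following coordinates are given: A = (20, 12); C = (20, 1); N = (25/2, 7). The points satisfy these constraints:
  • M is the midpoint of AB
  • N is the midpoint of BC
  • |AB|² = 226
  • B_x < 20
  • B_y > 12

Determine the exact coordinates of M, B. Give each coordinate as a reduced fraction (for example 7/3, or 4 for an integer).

1. B_x = 5  [B = 2·N−C = 2·(25/2, 7)−(20, 1)]
2. B_y = 13  [B = 2·N−C = 2·(25/2, 7)−(20, 1)]
   so B = (5, 13)
3. M_x = 25/2  [2·M = A+B = (20, 12)+(5, 13)]
4. M_y = 25/2  [2·M = A+B = (20, 12)+(5, 13)]
   so M = (25/2, 25/2)

M = (25/2, 25/2)
B = (5, 13)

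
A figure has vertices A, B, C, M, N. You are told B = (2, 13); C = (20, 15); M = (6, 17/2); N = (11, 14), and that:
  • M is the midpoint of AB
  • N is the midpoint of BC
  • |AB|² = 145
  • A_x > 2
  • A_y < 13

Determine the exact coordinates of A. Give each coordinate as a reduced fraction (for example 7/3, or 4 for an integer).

1. A_x = 10  [A = 2·M−B = 2·(6, 17/2)−(2, 13)]
2. A_y = 4  [A = 2·M−B = 2·(6, 17/2)−(2, 13)]
   so A = (10, 4)

A = (10, 4)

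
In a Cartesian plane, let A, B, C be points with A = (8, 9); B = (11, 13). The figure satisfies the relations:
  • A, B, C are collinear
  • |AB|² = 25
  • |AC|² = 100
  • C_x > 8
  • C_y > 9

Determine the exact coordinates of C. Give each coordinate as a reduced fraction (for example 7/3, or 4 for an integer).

1. C_x = 14  [[A, B, C are collinear ⇒ -4x+3y+5=0] ∩ [|C−(8, 9)|²=100]]
2. C_y = 17  [[A, B, C are collinear ⇒ -4x+3y+5=0] ∩ [|C−(8, 9)|²=100]]
   so C = (14, 17)

C = (14, 17)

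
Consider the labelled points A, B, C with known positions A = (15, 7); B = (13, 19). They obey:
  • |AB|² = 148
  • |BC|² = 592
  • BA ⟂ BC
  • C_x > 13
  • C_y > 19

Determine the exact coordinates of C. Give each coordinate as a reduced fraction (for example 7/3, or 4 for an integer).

C = (37, 23)

1. C_x = 37  [[BA ⟂ BC ⇒ 2x-12y+202=0] ∩ [|C−(13, 19)|²=592]]
2. C_y = 23  [[BA ⟂ BC ⇒ 2x-12y+202=0] ∩ [|C−(13, 19)|²=592]]
   so C = (37, 23)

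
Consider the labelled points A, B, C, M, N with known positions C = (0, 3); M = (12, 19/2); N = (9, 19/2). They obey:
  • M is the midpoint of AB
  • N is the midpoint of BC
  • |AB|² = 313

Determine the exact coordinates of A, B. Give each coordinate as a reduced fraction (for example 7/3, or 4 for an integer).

A = (6, 3)
B = (18, 16)

1. B_x = 18  [B = 2·N−C = 2·(9, 19/2)−(0, 3)]
2. B_y = 16  [B = 2·N−C = 2·(9, 19/2)−(0, 3)]
   so B = (18, 16)
3. A_x = 6  [A = 2·M−B = 2·(12, 19/2)−(18, 16)]
4. A_y = 3  [A = 2·M−B = 2·(12, 19/2)−(18, 16)]
   so A = (6, 3)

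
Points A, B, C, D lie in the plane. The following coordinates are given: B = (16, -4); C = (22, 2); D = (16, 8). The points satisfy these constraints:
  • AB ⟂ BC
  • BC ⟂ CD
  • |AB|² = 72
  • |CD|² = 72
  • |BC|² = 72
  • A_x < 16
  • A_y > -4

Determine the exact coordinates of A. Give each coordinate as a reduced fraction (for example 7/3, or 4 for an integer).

1. A_x = 10  [[AB ⟂ BC ⇒ -6x-6y+72=0] ∩ [|A−(16, -4)|²=72]]
2. A_y = 2  [[AB ⟂ BC ⇒ -6x-6y+72=0] ∩ [|A−(16, -4)|²=72]]
   so A = (10, 2)

A = (10, 2)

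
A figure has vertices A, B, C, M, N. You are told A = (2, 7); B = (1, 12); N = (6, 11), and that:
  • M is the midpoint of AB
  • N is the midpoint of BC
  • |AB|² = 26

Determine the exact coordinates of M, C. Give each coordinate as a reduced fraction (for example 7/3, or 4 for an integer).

M = (3/2, 19/2)
C = (11, 10)

1. M_x = 3/2  [2·M = A+B = (2, 7)+(1, 12)]
2. M_y = 19/2  [2·M = A+B = (2, 7)+(1, 12)]
   so M = (3/2, 19/2)
3. C_x = 11  [C = 2·N−B = 2·(6, 11)−(1, 12)]
4. C_y = 10  [C = 2·N−B = 2·(6, 11)−(1, 12)]
   so C = (11, 10)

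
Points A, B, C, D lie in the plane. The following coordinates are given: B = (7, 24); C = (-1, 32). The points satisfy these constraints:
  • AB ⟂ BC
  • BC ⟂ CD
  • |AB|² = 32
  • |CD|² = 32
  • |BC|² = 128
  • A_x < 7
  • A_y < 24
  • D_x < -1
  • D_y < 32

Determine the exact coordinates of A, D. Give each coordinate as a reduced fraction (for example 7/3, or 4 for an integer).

1. A_x = 3  [[AB ⟂ BC ⇒ 8x-8y+136=0] ∩ [|A−(7, 24)|²=32]]
2. A_y = 20  [[AB ⟂ BC ⇒ 8x-8y+136=0] ∩ [|A−(7, 24)|²=32]]
   so A = (3, 20)
3. D_x = -5  [[BC ⟂ CD ⇒ -8x+8y-264=0] ∩ [|D−(-1, 32)|²=32]]
4. D_y = 28  [[BC ⟂ CD ⇒ -8x+8y-264=0] ∩ [|D−(-1, 32)|²=32]]
   so D = (-5, 28)

A = (3, 20)
D = (-5, 28)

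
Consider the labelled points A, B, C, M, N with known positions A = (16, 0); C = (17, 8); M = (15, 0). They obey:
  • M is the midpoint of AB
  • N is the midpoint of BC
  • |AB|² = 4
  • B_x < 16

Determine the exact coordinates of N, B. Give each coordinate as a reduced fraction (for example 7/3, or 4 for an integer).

N = (31/2, 4)
B = (14, 0)

1. B_x = 14  [B = 2·M−A = 2·(15, 0)−(16, 0)]
2. B_y = 0  [B = 2·M−A = 2·(15, 0)−(16, 0)]
   so B = (14, 0)
3. N_x = 31/2  [2·N = B+C = (14, 0)+(17, 8)]
4. N_y = 4  [2·N = B+C = (14, 0)+(17, 8)]
   so N = (31/2, 4)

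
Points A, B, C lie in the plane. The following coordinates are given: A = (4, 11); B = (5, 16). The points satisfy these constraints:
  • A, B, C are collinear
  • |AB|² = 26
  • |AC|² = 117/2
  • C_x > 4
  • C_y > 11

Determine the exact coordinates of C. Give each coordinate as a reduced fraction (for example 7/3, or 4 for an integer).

1. C_x = 11/2  [[A, B, C are collinear ⇒ -5x+1y+9=0] ∩ [|C−(4, 11)|²=117/2]]
2. C_y = 37/2  [[A, B, C are collinear ⇒ -5x+1y+9=0] ∩ [|C−(4, 11)|²=117/2]]
   so C = (11/2, 37/2)

C = (11/2, 37/2)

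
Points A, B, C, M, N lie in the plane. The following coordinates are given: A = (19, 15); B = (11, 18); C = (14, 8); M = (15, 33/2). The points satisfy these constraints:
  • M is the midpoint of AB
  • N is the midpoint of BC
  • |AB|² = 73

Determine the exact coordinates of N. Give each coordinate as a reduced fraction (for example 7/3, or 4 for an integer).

N = (25/2, 13)

1. N_x = 25/2  [2·N = B+C = (11, 18)+(14, 8)]
2. N_y = 13  [2·N = B+C = (11, 18)+(14, 8)]
   so N = (25/2, 13)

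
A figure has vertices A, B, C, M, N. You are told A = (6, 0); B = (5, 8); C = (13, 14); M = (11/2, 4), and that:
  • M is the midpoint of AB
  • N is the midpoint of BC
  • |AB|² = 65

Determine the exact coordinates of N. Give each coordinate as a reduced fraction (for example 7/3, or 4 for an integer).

1. N_x = 9  [2·N = B+C = (5, 8)+(13, 14)]
2. N_y = 11  [2·N = B+C = (5, 8)+(13, 14)]
   so N = (9, 11)

N = (9, 11)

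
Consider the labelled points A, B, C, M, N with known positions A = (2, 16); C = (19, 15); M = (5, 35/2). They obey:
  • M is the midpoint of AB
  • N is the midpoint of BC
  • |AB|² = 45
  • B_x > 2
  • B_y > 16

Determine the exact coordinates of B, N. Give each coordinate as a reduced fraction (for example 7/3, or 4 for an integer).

1. B_x = 8  [B = 2·M−A = 2·(5, 35/2)−(2, 16)]
2. B_y = 19  [B = 2·M−A = 2·(5, 35/2)−(2, 16)]
   so B = (8, 19)
3. N_x = 27/2  [2·N = B+C = (8, 19)+(19, 15)]
4. N_y = 17  [2·N = B+C = (8, 19)+(19, 15)]
   so N = (27/2, 17)

B = (8, 19)
N = (27/2, 17)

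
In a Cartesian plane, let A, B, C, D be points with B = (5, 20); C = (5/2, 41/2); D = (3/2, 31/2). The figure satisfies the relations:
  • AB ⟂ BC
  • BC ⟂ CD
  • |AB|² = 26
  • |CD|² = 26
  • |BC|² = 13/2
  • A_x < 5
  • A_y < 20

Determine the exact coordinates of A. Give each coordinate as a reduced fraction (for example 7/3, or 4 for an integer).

1. A_x = 4  [[AB ⟂ BC ⇒ 5/2x-1/2y-5/2=0] ∩ [|A−(5, 20)|²=26]]
2. A_y = 15  [[AB ⟂ BC ⇒ 5/2x-1/2y-5/2=0] ∩ [|A−(5, 20)|²=26]]
   so A = (4, 15)

A = (4, 15)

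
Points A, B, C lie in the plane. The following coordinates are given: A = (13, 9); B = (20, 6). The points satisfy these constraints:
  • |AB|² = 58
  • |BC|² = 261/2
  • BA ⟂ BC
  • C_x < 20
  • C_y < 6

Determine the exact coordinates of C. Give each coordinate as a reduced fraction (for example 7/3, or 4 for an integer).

C = (31/2, -9/2)

1. C_x = 31/2  [[BA ⟂ BC ⇒ -7x+3y+122=0] ∩ [|C−(20, 6)|²=261/2]]
2. C_y = -9/2  [[BA ⟂ BC ⇒ -7x+3y+122=0] ∩ [|C−(20, 6)|²=261/2]]
   so C = (31/2, -9/2)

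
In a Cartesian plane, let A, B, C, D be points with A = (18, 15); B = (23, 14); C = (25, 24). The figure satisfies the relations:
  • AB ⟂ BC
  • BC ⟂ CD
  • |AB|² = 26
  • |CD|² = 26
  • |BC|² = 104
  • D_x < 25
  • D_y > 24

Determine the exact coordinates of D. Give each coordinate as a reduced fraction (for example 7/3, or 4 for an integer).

D = (20, 25)

1. D_x = 20  [[BC ⟂ CD ⇒ 2x+10y-290=0] ∩ [|D−(25, 24)|²=26]]
2. D_y = 25  [[BC ⟂ CD ⇒ 2x+10y-290=0] ∩ [|D−(25, 24)|²=26]]
   so D = (20, 25)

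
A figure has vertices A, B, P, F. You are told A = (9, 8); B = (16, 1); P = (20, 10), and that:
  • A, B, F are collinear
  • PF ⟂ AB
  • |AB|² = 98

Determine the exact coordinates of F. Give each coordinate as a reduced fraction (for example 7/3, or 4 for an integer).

F = (27/2, 7/2)

1. F_x = 27/2  [[A, B, F are collinear ⇒ 7x+7y-119=0] ∩ [PF ⟂ AB ⇒ 7x-7y-70=0]]
2. F_y = 7/2  [[A, B, F are collinear ⇒ 7x+7y-119=0] ∩ [PF ⟂ AB ⇒ 7x-7y-70=0]]
   so F = (27/2, 7/2)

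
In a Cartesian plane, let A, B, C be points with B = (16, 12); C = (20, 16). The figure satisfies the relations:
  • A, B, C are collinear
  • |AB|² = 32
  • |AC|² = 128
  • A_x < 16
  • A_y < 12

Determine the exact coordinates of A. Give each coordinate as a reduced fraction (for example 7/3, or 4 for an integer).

A = (12, 8)

1. A_x = 12  [[A, B, C are collinear ⇒ -4x+4y+16=0] ∩ [|A−(16, 12)|²=32]]
2. A_y = 8  [[A, B, C are collinear ⇒ -4x+4y+16=0] ∩ [|A−(16, 12)|²=32]]
   so A = (12, 8)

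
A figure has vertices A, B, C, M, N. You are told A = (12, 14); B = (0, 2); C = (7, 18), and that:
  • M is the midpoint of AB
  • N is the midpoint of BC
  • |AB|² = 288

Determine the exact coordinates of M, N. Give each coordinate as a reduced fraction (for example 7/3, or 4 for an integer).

M = (6, 8)
N = (7/2, 10)

1. M_x = 6  [2·M = A+B = (12, 14)+(0, 2)]
2. M_y = 8  [2·M = A+B = (12, 14)+(0, 2)]
   so M = (6, 8)
3. N_x = 7/2  [2·N = B+C = (0, 2)+(7, 18)]
4. N_y = 10  [2·N = B+C = (0, 2)+(7, 18)]
   so N = (7/2, 10)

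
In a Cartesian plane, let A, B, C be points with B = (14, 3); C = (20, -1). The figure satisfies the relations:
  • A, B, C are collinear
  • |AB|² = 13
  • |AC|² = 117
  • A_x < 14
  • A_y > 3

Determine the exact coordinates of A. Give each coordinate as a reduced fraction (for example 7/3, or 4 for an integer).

1. A_x = 11  [[A, B, C are collinear ⇒ 4x+6y-74=0] ∩ [|A−(14, 3)|²=13]]
2. A_y = 5  [[A, B, C are collinear ⇒ 4x+6y-74=0] ∩ [|A−(14, 3)|²=13]]
   so A = (11, 5)

A = (11, 5)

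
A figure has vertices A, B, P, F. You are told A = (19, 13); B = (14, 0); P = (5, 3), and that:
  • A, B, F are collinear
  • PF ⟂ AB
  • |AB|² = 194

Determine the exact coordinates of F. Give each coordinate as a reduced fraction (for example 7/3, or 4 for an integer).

1. F_x = 1343/97  [[A, B, F are collinear ⇒ 13x-5y-182=0] ∩ [PF ⟂ AB ⇒ -5x-13y+64=0]]
2. F_y = -39/97  [[A, B, F are collinear ⇒ 13x-5y-182=0] ∩ [PF ⟂ AB ⇒ -5x-13y+64=0]]
   so F = (1343/97, -39/97)

F = (1343/97, -39/97)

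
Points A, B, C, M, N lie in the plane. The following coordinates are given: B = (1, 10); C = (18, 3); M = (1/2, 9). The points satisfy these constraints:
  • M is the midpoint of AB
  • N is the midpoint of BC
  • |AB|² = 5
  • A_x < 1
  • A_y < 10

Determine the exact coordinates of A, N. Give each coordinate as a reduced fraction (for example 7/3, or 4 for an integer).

A = (0, 8)
N = (19/2, 13/2)

1. A_x = 0  [A = 2·M−B = 2·(1/2, 9)−(1, 10)]
2. A_y = 8  [A = 2·M−B = 2·(1/2, 9)−(1, 10)]
   so A = (0, 8)
3. N_x = 19/2  [2·N = B+C = (1, 10)+(18, 3)]
4. N_y = 13/2  [2·N = B+C = (1, 10)+(18, 3)]
   so N = (19/2, 13/2)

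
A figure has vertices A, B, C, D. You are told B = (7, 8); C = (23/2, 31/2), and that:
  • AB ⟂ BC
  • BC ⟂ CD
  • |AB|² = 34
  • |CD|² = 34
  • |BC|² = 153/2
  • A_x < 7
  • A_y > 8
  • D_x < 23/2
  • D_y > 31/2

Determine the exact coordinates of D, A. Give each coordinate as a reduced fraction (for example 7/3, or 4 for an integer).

D = (13/2, 37/2)
A = (2, 11)

1. D_x = 13/2  [[BC ⟂ CD ⇒ 9/2x+15/2y-168=0] ∩ [|D−(23/2, 31/2)|²=34]]
2. D_y = 37/2  [[BC ⟂ CD ⇒ 9/2x+15/2y-168=0] ∩ [|D−(23/2, 31/2)|²=34]]
   so D = (13/2, 37/2)
3. A_x = 2  [[AB ⟂ BC ⇒ -9/2x-15/2y+183/2=0] ∩ [|A−(7, 8)|²=34]]
4. A_y = 11  [[AB ⟂ BC ⇒ -9/2x-15/2y+183/2=0] ∩ [|A−(7, 8)|²=34]]
   so A = (2, 11)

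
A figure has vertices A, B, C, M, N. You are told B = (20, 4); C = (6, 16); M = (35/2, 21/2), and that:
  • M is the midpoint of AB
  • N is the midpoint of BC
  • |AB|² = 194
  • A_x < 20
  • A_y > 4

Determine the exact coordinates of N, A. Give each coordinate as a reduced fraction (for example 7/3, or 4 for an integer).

1. A_x = 15  [A = 2·M−B = 2·(35/2, 21/2)−(20, 4)]
2. A_y = 17  [A = 2·M−B = 2·(35/2, 21/2)−(20, 4)]
   so A = (15, 17)
3. N_x = 13  [2·N = B+C = (20, 4)+(6, 16)]
4. N_y = 10  [2·N = B+C = (20, 4)+(6, 16)]
   so N = (13, 10)

N = (13, 10)
A = (15, 17)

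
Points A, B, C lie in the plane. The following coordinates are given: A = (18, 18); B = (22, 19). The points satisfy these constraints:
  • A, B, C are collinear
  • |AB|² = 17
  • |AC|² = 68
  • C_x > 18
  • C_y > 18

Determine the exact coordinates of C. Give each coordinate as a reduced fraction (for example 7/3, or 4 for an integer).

C = (26, 20)

1. C_x = 26  [[A, B, C are collinear ⇒ -1x+4y-54=0] ∩ [|C−(18, 18)|²=68]]
2. C_y = 20  [[A, B, C are collinear ⇒ -1x+4y-54=0] ∩ [|C−(18, 18)|²=68]]
   so C = (26, 20)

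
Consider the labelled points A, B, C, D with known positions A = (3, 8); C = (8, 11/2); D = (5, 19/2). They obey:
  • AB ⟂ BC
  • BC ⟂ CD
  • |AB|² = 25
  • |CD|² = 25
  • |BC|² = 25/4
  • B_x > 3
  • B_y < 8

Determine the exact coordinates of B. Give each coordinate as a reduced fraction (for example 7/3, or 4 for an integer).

B = (6, 4)

1. B_x = 6  [[BC ⟂ CD ⇒ 3x-4y-2=0] ∩ [|B−(3, 8)|²=25]]
2. B_y = 4  [[BC ⟂ CD ⇒ 3x-4y-2=0] ∩ [|B−(3, 8)|²=25]]
   so B = (6, 4)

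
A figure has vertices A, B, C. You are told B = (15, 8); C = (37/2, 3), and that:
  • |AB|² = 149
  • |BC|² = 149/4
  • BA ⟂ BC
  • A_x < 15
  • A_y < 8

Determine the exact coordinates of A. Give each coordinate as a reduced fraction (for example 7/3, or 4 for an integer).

A = (5, 1)

1. A_x = 5  [[BA ⟂ BC ⇒ 7/2x-5y-25/2=0] ∩ [|A−(15, 8)|²=149]]
2. A_y = 1  [[BA ⟂ BC ⇒ 7/2x-5y-25/2=0] ∩ [|A−(15, 8)|²=149]]
   so A = (5, 1)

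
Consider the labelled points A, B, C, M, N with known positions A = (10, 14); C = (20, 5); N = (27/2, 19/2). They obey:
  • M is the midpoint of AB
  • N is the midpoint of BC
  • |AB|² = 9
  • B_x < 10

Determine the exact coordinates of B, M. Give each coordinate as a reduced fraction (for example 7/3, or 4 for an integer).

B = (7, 14)
M = (17/2, 14)

1. B_x = 7  [B = 2·N−C = 2·(27/2, 19/2)−(20, 5)]
2. B_y = 14  [B = 2·N−C = 2·(27/2, 19/2)−(20, 5)]
   so B = (7, 14)
3. M_x = 17/2  [2·M = A+B = (10, 14)+(7, 14)]
4. M_y = 14  [2·M = A+B = (10, 14)+(7, 14)]
   so M = (17/2, 14)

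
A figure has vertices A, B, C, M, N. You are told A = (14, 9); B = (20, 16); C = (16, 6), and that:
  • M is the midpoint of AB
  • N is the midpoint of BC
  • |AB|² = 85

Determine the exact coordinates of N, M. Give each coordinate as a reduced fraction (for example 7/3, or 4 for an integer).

N = (18, 11)
M = (17, 25/2)

1. M_x = 17  [2·M = A+B = (14, 9)+(20, 16)]
2. M_y = 25/2  [2·M = A+B = (14, 9)+(20, 16)]
   so M = (17, 25/2)
3. N_x = 18  [2·N = B+C = (20, 16)+(16, 6)]
4. N_y = 11  [2·N = B+C = (20, 16)+(16, 6)]
   so N = (18, 11)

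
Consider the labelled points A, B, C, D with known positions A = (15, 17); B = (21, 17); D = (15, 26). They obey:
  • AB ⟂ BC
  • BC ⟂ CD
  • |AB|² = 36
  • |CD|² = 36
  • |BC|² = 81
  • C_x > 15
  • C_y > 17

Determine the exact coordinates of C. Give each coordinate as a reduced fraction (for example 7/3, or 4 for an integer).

1. C_x = 21  [[AB ⟂ BC ⇒ 6x-126=0] ∩ [|C−(15, 26)|²=36]]
2. C_y = 26  [[AB ⟂ BC ⇒ 6x-126=0] ∩ [|C−(15, 26)|²=36]]
   so C = (21, 26)

C = (21, 26)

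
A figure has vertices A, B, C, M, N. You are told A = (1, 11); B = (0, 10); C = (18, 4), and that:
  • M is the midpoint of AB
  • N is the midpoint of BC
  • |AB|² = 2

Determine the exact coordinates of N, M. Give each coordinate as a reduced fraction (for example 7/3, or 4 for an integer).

N = (9, 7)
M = (1/2, 21/2)

1. M_x = 1/2  [2·M = A+B = (1, 11)+(0, 10)]
2. M_y = 21/2  [2·M = A+B = (1, 11)+(0, 10)]
   so M = (1/2, 21/2)
3. N_x = 9  [2·N = B+C = (0, 10)+(18, 4)]
4. N_y = 7  [2·N = B+C = (0, 10)+(18, 4)]
   so N = (9, 7)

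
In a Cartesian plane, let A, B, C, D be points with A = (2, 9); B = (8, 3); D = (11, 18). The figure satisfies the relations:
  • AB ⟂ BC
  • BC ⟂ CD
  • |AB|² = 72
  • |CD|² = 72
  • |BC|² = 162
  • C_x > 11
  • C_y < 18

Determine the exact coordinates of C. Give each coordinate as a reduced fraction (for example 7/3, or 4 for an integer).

C = (17, 12)

1. C_x = 17  [[AB ⟂ BC ⇒ 6x-6y-30=0] ∩ [|C−(11, 18)|²=72]]
2. C_y = 12  [[AB ⟂ BC ⇒ 6x-6y-30=0] ∩ [|C−(11, 18)|²=72]]
   so C = (17, 12)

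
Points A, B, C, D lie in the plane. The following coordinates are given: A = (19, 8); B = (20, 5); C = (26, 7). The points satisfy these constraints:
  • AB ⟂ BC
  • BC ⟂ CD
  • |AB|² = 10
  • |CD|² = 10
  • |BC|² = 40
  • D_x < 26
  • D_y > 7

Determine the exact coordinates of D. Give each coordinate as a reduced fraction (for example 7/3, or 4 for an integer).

D = (25, 10)

1. D_x = 25  [[BC ⟂ CD ⇒ 6x+2y-170=0] ∩ [|D−(26, 7)|²=10]]
2. D_y = 10  [[BC ⟂ CD ⇒ 6x+2y-170=0] ∩ [|D−(26, 7)|²=10]]
   so D = (25, 10)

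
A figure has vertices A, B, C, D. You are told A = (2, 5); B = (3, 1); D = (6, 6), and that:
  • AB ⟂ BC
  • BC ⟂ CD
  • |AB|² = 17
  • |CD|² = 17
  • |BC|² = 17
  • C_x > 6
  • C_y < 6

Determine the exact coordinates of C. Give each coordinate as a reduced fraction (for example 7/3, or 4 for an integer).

1. C_x = 7  [[AB ⟂ BC ⇒ 1x-4y+1=0] ∩ [|C−(6, 6)|²=17]]
2. C_y = 2  [[AB ⟂ BC ⇒ 1x-4y+1=0] ∩ [|C−(6, 6)|²=17]]
   so C = (7, 2)

C = (7, 2)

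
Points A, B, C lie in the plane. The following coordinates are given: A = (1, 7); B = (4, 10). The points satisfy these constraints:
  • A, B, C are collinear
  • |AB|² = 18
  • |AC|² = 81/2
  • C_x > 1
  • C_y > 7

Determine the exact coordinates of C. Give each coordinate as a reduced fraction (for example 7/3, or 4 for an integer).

1. C_x = 11/2  [[A, B, C are collinear ⇒ -3x+3y-18=0] ∩ [|C−(1, 7)|²=81/2]]
2. C_y = 23/2  [[A, B, C are collinear ⇒ -3x+3y-18=0] ∩ [|C−(1, 7)|²=81/2]]
   so C = (11/2, 23/2)

C = (11/2, 23/2)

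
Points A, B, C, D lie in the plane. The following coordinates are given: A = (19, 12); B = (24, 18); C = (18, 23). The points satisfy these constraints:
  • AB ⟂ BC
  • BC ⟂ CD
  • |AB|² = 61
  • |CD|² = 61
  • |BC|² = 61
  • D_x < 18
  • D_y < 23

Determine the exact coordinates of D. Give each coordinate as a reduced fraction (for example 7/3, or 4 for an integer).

1. D_x = 13  [[BC ⟂ CD ⇒ -6x+5y-7=0] ∩ [|D−(18, 23)|²=61]]
2. D_y = 17  [[BC ⟂ CD ⇒ -6x+5y-7=0] ∩ [|D−(18, 23)|²=61]]
   so D = (13, 17)

D = (13, 17)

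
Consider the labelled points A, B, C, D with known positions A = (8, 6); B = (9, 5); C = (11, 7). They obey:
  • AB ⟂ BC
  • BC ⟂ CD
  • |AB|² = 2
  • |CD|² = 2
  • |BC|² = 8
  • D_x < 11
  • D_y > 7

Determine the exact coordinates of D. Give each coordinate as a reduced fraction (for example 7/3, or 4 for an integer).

1. D_x = 10  [[BC ⟂ CD ⇒ 2x+2y-36=0] ∩ [|D−(11, 7)|²=2]]
2. D_y = 8  [[BC ⟂ CD ⇒ 2x+2y-36=0] ∩ [|D−(11, 7)|²=2]]
   so D = (10, 8)

D = (10, 8)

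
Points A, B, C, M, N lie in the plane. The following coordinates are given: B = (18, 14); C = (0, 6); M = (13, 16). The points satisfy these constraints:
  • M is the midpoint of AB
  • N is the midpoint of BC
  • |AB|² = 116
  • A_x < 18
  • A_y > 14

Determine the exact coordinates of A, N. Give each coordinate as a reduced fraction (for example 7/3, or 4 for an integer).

1. A_x = 8  [A = 2·M−B = 2·(13, 16)−(18, 14)]
2. A_y = 18  [A = 2·M−B = 2·(13, 16)−(18, 14)]
   so A = (8, 18)
3. N_x = 9  [2·N = B+C = (18, 14)+(0, 6)]
4. N_y = 10  [2·N = B+C = (18, 14)+(0, 6)]
   so N = (9, 10)

A = (8, 18)
N = (9, 10)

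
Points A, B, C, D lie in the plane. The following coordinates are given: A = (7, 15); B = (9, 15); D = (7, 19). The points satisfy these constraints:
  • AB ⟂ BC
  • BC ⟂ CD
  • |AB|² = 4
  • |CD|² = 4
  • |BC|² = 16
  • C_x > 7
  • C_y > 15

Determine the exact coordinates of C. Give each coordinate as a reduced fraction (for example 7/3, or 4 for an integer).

1. C_x = 9  [[AB ⟂ BC ⇒ 2x-18=0] ∩ [|C−(7, 19)|²=4]]
2. C_y = 19  [[AB ⟂ BC ⇒ 2x-18=0] ∩ [|C−(7, 19)|²=4]]
   so C = (9, 19)

C = (9, 19)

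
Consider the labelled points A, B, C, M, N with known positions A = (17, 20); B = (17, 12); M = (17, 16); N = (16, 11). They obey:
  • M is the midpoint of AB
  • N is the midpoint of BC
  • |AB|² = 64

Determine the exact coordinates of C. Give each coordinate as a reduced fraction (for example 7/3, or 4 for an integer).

C = (15, 10)

1. C_x = 15  [C = 2·N−B = 2·(16, 11)−(17, 12)]
2. C_y = 10  [C = 2·N−B = 2·(16, 11)−(17, 12)]
   so C = (15, 10)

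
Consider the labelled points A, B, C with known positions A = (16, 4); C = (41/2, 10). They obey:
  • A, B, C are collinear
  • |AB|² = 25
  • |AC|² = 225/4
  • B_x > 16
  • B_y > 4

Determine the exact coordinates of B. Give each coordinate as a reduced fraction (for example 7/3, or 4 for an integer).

1. B_x = 19  [[A, B, C are collinear ⇒ 6x-9/2y-78=0] ∩ [|B−(16, 4)|²=25]]
2. B_y = 8  [[A, B, C are collinear ⇒ 6x-9/2y-78=0] ∩ [|B−(16, 4)|²=25]]
   so B = (19, 8)

B = (19, 8)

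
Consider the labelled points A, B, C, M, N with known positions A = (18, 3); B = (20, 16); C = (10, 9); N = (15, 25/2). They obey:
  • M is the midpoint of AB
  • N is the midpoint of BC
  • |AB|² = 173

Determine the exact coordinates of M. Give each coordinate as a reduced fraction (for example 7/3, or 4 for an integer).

M = (19, 19/2)

1. M_x = 19  [2·M = A+B = (18, 3)+(20, 16)]
2. M_y = 19/2  [2·M = A+B = (18, 3)+(20, 16)]
   so M = (19, 19/2)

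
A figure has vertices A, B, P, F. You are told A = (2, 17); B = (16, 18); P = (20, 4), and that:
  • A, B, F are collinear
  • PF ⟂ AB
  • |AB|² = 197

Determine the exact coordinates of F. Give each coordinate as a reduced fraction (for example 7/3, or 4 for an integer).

1. F_x = 3740/197  [[A, B, F are collinear ⇒ -1x+14y-236=0] ∩ [PF ⟂ AB ⇒ 14x+1y-284=0]]
2. F_y = 3588/197  [[A, B, F are collinear ⇒ -1x+14y-236=0] ∩ [PF ⟂ AB ⇒ 14x+1y-284=0]]
   so F = (3740/197, 3588/197)

F = (3740/197, 3588/197)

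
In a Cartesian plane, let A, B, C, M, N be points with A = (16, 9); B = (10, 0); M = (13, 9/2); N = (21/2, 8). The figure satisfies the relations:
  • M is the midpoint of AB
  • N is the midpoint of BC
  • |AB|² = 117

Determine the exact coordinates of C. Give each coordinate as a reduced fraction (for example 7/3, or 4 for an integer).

1. C_x = 11  [C = 2·N−B = 2·(21/2, 8)−(10, 0)]
2. C_y = 16  [C = 2·N−B = 2·(21/2, 8)−(10, 0)]
   so C = (11, 16)

C = (11, 16)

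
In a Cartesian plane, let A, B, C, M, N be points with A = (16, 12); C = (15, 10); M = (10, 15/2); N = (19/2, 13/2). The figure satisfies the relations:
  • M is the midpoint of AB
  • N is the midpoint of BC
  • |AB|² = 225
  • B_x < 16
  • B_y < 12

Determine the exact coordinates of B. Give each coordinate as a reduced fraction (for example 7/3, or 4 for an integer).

1. B_x = 4  [B = 2·M−A = 2·(10, 15/2)−(16, 12)]
2. B_y = 3  [B = 2·M−A = 2·(10, 15/2)−(16, 12)]
   so B = (4, 3)

B = (4, 3)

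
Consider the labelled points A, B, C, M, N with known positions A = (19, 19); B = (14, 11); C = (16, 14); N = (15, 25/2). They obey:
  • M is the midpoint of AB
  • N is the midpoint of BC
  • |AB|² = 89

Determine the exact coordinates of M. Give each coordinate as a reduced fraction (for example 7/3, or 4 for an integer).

1. M_x = 33/2  [2·M = A+B = (19, 19)+(14, 11)]
2. M_y = 15  [2·M = A+B = (19, 19)+(14, 11)]
   so M = (33/2, 15)

M = (33/2, 15)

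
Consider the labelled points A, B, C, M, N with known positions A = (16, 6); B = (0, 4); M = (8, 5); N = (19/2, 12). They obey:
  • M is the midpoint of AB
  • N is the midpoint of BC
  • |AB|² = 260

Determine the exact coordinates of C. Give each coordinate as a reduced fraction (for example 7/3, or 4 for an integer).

C = (19, 20)

1. C_x = 19  [C = 2·N−B = 2·(19/2, 12)−(0, 4)]
2. C_y = 20  [C = 2·N−B = 2·(19/2, 12)−(0, 4)]
   so C = (19, 20)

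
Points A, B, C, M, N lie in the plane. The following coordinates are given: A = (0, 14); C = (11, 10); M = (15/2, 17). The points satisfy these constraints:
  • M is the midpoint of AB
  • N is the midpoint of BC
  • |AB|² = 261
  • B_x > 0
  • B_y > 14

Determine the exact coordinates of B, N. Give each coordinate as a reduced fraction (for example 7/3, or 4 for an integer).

B = (15, 20)
N = (13, 15)

1. B_x = 15  [B = 2·M−A = 2·(15/2, 17)−(0, 14)]
2. B_y = 20  [B = 2·M−A = 2·(15/2, 17)−(0, 14)]
   so B = (15, 20)
3. N_x = 13  [2·N = B+C = (15, 20)+(11, 10)]
4. N_y = 15  [2·N = B+C = (15, 20)+(11, 10)]
   so N = (13, 15)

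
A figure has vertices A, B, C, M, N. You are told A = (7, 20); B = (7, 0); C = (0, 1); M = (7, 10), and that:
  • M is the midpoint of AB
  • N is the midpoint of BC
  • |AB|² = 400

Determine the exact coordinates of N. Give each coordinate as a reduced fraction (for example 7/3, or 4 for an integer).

1. N_x = 7/2  [2·N = B+C = (7, 0)+(0, 1)]
2. N_y = 1/2  [2·N = B+C = (7, 0)+(0, 1)]
   so N = (7/2, 1/2)

N = (7/2, 1/2)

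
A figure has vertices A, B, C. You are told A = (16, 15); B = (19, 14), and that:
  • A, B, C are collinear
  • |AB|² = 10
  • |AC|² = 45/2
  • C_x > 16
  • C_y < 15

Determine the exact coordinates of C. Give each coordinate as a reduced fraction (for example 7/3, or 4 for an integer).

C = (41/2, 27/2)

1. C_x = 41/2  [[A, B, C are collinear ⇒ 1x+3y-61=0] ∩ [|C−(16, 15)|²=45/2]]
2. C_y = 27/2  [[A, B, C are collinear ⇒ 1x+3y-61=0] ∩ [|C−(16, 15)|²=45/2]]
   so C = (41/2, 27/2)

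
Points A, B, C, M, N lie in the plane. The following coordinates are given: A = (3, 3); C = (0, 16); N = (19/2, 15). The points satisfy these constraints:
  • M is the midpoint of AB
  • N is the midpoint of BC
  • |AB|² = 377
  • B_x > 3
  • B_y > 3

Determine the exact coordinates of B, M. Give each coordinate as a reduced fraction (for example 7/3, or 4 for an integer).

B = (19, 14)
M = (11, 17/2)

1. B_x = 19  [B = 2·N−C = 2·(19/2, 15)−(0, 16)]
2. B_y = 14  [B = 2·N−C = 2·(19/2, 15)−(0, 16)]
   so B = (19, 14)
3. M_x = 11  [2·M = A+B = (3, 3)+(19, 14)]
4. M_y = 17/2  [2·M = A+B = (3, 3)+(19, 14)]
   so M = (11, 17/2)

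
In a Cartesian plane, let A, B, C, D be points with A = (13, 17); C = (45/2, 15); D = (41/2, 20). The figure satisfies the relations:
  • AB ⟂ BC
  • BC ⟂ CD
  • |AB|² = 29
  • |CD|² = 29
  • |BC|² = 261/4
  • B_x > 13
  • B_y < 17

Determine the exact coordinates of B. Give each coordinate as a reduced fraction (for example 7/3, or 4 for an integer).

B = (15, 12)

1. B_x = 15  [[BC ⟂ CD ⇒ 2x-5y+30=0] ∩ [|B−(13, 17)|²=29]]
2. B_y = 12  [[BC ⟂ CD ⇒ 2x-5y+30=0] ∩ [|B−(13, 17)|²=29]]
   so B = (15, 12)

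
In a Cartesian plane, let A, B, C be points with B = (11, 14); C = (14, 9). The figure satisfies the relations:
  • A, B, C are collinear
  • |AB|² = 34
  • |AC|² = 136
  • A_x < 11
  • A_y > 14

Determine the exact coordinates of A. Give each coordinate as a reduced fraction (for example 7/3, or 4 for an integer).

A = (8, 19)

1. A_x = 8  [[A, B, C are collinear ⇒ 5x+3y-97=0] ∩ [|A−(11, 14)|²=34]]
2. A_y = 19  [[A, B, C are collinear ⇒ 5x+3y-97=0] ∩ [|A−(11, 14)|²=34]]
   so A = (8, 19)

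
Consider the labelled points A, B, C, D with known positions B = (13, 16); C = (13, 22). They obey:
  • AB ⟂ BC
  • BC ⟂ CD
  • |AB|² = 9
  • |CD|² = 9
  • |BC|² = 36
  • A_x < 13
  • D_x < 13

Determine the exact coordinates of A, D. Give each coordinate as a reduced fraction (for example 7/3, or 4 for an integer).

A = (10, 16)
D = (10, 22)

1. A_x = 10  [[AB ⟂ BC ⇒ -6y+96=0] ∩ [|A−(13, 16)|²=9]]
2. A_y = 16  [[AB ⟂ BC ⇒ -6y+96=0] ∩ [|A−(13, 16)|²=9]]
   so A = (10, 16)
3. D_x = 10  [[BC ⟂ CD ⇒ 6y-132=0] ∩ [|D−(13, 22)|²=9]]
4. D_y = 22  [[BC ⟂ CD ⇒ 6y-132=0] ∩ [|D−(13, 22)|²=9]]
   so D = (10, 22)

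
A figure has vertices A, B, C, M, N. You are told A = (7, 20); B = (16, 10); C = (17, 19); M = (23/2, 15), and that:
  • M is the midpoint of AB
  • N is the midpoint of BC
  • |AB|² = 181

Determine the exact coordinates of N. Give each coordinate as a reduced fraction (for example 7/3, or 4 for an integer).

N = (33/2, 29/2)

1. N_x = 33/2  [2·N = B+C = (16, 10)+(17, 19)]
2. N_y = 29/2  [2·N = B+C = (16, 10)+(17, 19)]
   so N = (33/2, 29/2)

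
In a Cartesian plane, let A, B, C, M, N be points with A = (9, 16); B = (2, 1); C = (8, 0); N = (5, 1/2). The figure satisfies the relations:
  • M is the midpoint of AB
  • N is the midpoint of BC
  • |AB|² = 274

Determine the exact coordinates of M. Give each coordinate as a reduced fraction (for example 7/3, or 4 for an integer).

M = (11/2, 17/2)

1. M_x = 11/2  [2·M = A+B = (9, 16)+(2, 1)]
2. M_y = 17/2  [2·M = A+B = (9, 16)+(2, 1)]
   so M = (11/2, 17/2)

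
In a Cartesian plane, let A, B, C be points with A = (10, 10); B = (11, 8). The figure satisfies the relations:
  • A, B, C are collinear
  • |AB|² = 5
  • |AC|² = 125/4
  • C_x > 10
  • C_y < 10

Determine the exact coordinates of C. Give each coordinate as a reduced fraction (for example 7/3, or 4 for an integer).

1. C_x = 25/2  [[A, B, C are collinear ⇒ 2x+1y-30=0] ∩ [|C−(10, 10)|²=125/4]]
2. C_y = 5  [[A, B, C are collinear ⇒ 2x+1y-30=0] ∩ [|C−(10, 10)|²=125/4]]
   so C = (25/2, 5)

C = (25/2, 5)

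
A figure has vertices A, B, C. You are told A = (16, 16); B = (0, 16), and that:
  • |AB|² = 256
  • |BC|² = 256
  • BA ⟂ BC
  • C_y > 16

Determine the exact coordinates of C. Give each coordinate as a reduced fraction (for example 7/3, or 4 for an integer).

1. C_x = 0  [[BA ⟂ BC ⇒ 16x=0] ∩ [|C−(0, 16)|²=256]]
2. C_y = 32  [[BA ⟂ BC ⇒ 16x=0] ∩ [|C−(0, 16)|²=256]]
   so C = (0, 32)

C = (0, 32)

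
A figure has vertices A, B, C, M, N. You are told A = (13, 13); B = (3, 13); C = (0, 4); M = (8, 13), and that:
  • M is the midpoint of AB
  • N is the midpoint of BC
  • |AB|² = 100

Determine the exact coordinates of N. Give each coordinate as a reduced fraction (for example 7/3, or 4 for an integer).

N = (3/2, 17/2)

1. N_x = 3/2  [2·N = B+C = (3, 13)+(0, 4)]
2. N_y = 17/2  [2·N = B+C = (3, 13)+(0, 4)]
   so N = (3/2, 17/2)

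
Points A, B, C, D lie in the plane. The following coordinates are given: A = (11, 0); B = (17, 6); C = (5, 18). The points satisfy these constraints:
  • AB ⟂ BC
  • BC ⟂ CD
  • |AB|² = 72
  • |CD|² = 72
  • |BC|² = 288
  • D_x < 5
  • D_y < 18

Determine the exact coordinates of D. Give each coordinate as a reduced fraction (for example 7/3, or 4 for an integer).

1. D_x = -1  [[BC ⟂ CD ⇒ -12x+12y-156=0] ∩ [|D−(5, 18)|²=72]]
2. D_y = 12  [[BC ⟂ CD ⇒ -12x+12y-156=0] ∩ [|D−(5, 18)|²=72]]
   so D = (-1, 12)

D = (-1, 12)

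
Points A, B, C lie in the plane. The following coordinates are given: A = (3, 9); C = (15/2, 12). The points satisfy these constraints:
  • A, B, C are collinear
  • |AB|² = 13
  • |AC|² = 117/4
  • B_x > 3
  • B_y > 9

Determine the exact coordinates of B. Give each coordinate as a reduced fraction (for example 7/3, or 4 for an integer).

1. B_x = 6  [[A, B, C are collinear ⇒ 3x-9/2y+63/2=0] ∩ [|B−(3, 9)|²=13]]
2. B_y = 11  [[A, B, C are collinear ⇒ 3x-9/2y+63/2=0] ∩ [|B−(3, 9)|²=13]]
   so B = (6, 11)

B = (6, 11)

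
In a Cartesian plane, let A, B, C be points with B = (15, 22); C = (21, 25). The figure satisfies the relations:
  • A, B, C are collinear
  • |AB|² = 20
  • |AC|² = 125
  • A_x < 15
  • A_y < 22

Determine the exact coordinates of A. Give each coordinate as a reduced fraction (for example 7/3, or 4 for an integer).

A = (11, 20)

1. A_x = 11  [[A, B, C are collinear ⇒ -3x+6y-87=0] ∩ [|A−(15, 22)|²=20]]
2. A_y = 20  [[A, B, C are collinear ⇒ -3x+6y-87=0] ∩ [|A−(15, 22)|²=20]]
   so A = (11, 20)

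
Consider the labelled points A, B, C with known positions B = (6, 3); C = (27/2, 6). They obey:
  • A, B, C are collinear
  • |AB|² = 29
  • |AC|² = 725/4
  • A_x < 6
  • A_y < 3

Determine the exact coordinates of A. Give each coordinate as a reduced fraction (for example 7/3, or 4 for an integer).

1. A_x = 1  [[A, B, C are collinear ⇒ -3x+15/2y-9/2=0] ∩ [|A−(6, 3)|²=29]]
2. A_y = 1  [[A, B, C are collinear ⇒ -3x+15/2y-9/2=0] ∩ [|A−(6, 3)|²=29]]
   so A = (1, 1)

A = (1, 1)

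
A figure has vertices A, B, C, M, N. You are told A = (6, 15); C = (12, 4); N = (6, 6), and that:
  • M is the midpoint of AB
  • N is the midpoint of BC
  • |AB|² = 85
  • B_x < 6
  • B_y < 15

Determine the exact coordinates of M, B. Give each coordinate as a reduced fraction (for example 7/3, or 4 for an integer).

M = (3, 23/2)
B = (0, 8)

1. B_x = 0  [B = 2·N−C = 2·(6, 6)−(12, 4)]
2. B_y = 8  [B = 2·N−C = 2·(6, 6)−(12, 4)]
   so B = (0, 8)
3. M_x = 3  [2·M = A+B = (6, 15)+(0, 8)]
4. M_y = 23/2  [2·M = A+B = (6, 15)+(0, 8)]
   so M = (3, 23/2)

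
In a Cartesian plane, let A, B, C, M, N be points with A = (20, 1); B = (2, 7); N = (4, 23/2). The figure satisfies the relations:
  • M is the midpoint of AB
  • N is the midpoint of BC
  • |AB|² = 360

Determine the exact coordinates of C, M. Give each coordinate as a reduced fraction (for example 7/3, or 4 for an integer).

1. M_x = 11  [2·M = A+B = (20, 1)+(2, 7)]
2. M_y = 4  [2·M = A+B = (20, 1)+(2, 7)]
   so M = (11, 4)
3. C_x = 6  [C = 2·N−B = 2·(4, 23/2)−(2, 7)]
4. C_y = 16  [C = 2·N−B = 2·(4, 23/2)−(2, 7)]
   so C = (6, 16)

C = (6, 16)
M = (11, 4)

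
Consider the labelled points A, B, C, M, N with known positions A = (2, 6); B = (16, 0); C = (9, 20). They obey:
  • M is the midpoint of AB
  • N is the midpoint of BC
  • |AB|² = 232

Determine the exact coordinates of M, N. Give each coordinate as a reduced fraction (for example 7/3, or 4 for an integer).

M = (9, 3)
N = (25/2, 10)

1. M_x = 9  [2·M = A+B = (2, 6)+(16, 0)]
2. M_y = 3  [2·M = A+B = (2, 6)+(16, 0)]
   so M = (9, 3)
3. N_x = 25/2  [2·N = B+C = (16, 0)+(9, 20)]
4. N_y = 10  [2·N = B+C = (16, 0)+(9, 20)]
   so N = (25/2, 10)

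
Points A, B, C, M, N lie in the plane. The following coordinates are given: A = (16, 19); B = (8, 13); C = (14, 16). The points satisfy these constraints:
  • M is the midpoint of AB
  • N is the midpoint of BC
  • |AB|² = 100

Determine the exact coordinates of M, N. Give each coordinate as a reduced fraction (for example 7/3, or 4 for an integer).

1. M_x = 12  [2·M = A+B = (16, 19)+(8, 13)]
2. M_y = 16  [2·M = A+B = (16, 19)+(8, 13)]
   so M = (12, 16)
3. N_x = 11  [2·N = B+C = (8, 13)+(14, 16)]
4. N_y = 29/2  [2·N = B+C = (8, 13)+(14, 16)]
   so N = (11, 29/2)

M = (12, 16)
N = (11, 29/2)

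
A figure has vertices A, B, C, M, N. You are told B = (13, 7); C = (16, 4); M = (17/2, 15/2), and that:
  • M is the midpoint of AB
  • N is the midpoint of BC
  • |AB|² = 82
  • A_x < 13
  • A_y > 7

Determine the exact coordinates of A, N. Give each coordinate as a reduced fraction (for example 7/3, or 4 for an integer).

1. A_x = 4  [A = 2·M−B = 2·(17/2, 15/2)−(13, 7)]
2. A_y = 8  [A = 2·M−B = 2·(17/2, 15/2)−(13, 7)]
   so A = (4, 8)
3. N_x = 29/2  [2·N = B+C = (13, 7)+(16, 4)]
4. N_y = 11/2  [2·N = B+C = (13, 7)+(16, 4)]
   so N = (29/2, 11/2)

A = (4, 8)
N = (29/2, 11/2)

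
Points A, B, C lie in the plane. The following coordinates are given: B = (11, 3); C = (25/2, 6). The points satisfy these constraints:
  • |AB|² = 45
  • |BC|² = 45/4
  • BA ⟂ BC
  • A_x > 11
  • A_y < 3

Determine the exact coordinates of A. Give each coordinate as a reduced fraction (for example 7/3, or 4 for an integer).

A = (17, 0)

1. A_x = 17  [[BA ⟂ BC ⇒ 3/2x+3y-51/2=0] ∩ [|A−(11, 3)|²=45]]
2. A_y = 0  [[BA ⟂ BC ⇒ 3/2x+3y-51/2=0] ∩ [|A−(11, 3)|²=45]]
   so A = (17, 0)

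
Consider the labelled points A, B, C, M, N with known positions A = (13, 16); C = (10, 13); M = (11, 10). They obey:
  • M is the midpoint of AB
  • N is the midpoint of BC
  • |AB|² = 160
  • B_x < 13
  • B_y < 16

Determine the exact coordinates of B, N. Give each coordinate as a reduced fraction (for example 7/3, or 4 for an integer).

B = (9, 4)
N = (19/2, 17/2)

1. B_x = 9  [B = 2·M−A = 2·(11, 10)−(13, 16)]
2. B_y = 4  [B = 2·M−A = 2·(11, 10)−(13, 16)]
   so B = (9, 4)
3. N_x = 19/2  [2·N = B+C = (9, 4)+(10, 13)]
4. N_y = 17/2  [2·N = B+C = (9, 4)+(10, 13)]
   so N = (19/2, 17/2)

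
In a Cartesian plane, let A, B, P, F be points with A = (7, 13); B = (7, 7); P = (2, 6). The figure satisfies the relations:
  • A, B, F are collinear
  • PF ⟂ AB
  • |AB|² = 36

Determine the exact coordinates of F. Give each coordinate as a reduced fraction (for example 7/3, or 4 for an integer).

1. F_x = 7  [[A, B, F are collinear ⇒ 6x-42=0] ∩ [PF ⟂ AB ⇒ -6y+36=0]]
2. F_y = 6  [[A, B, F are collinear ⇒ 6x-42=0] ∩ [PF ⟂ AB ⇒ -6y+36=0]]
   so F = (7, 6)

F = (7, 6)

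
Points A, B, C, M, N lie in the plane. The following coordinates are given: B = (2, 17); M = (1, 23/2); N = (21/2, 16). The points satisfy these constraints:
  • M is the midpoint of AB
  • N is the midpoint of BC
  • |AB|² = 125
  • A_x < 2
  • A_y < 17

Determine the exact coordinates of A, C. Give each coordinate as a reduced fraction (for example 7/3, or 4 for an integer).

A = (0, 6)
C = (19, 15)

1. A_x = 0  [A = 2·M−B = 2·(1, 23/2)−(2, 17)]
2. A_y = 6  [A = 2·M−B = 2·(1, 23/2)−(2, 17)]
   so A = (0, 6)
3. C_x = 19  [C = 2·N−B = 2·(21/2, 16)−(2, 17)]
4. C_y = 15  [C = 2·N−B = 2·(21/2, 16)−(2, 17)]
   so C = (19, 15)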